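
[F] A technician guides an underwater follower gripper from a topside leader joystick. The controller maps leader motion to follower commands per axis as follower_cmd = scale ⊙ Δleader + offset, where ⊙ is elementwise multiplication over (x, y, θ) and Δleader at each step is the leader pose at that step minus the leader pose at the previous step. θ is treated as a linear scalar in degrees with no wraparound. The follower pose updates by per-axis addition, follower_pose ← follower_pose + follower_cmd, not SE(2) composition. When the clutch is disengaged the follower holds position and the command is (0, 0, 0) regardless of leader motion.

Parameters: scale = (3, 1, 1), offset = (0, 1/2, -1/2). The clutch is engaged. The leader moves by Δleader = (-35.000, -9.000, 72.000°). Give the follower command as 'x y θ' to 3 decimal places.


axis x: 3·-35.000 + 0 = -105.000
axis y: 1·-9.000 + 1/2 = -8.500
axis θ: 1·72.000 + -1/2 = 71.500

-105.000 -8.500 71.500


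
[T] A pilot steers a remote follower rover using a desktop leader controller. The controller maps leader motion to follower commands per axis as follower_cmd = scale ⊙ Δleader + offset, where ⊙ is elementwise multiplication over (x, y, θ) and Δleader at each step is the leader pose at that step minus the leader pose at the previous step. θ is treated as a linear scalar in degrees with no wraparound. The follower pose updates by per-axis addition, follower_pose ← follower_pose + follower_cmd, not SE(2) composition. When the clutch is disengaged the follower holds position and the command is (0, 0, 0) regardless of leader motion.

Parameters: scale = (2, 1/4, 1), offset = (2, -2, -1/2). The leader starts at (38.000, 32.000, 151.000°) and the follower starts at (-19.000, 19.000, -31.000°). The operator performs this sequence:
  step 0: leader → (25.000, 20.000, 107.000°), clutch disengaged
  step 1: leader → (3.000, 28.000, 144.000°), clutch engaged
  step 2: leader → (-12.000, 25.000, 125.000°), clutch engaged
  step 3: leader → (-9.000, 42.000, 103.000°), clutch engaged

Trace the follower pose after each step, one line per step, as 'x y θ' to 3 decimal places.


step 0: Δleader=(-13.000, -12.000, -44.000°), disengaged; cmd=(0,0,0) → follower holds at (-19.000, 19.000, -31.000°)
step 1: Δleader=(-22.000, 8.000, 37.000°), engaged; cmd=(-42.000, 0.000, 36.500°) → follower=(-61.000, 19.000, 5.500°)
step 2: Δleader=(-15.000, -3.000, -19.000°), engaged; cmd=(-28.000, -2.750, -19.500°) → follower=(-89.000, 16.250, -14.000°)
step 3: Δleader=(3.000, 17.000, -22.000°), engaged; cmd=(8.000, 2.250, -22.500°) → follower=(-81.000, 18.500, -36.500°)

-19.000 19.000 -31.000
-61.000 19.000 5.500
-89.000 16.250 -14.000
-81.000 18.500 -36.500


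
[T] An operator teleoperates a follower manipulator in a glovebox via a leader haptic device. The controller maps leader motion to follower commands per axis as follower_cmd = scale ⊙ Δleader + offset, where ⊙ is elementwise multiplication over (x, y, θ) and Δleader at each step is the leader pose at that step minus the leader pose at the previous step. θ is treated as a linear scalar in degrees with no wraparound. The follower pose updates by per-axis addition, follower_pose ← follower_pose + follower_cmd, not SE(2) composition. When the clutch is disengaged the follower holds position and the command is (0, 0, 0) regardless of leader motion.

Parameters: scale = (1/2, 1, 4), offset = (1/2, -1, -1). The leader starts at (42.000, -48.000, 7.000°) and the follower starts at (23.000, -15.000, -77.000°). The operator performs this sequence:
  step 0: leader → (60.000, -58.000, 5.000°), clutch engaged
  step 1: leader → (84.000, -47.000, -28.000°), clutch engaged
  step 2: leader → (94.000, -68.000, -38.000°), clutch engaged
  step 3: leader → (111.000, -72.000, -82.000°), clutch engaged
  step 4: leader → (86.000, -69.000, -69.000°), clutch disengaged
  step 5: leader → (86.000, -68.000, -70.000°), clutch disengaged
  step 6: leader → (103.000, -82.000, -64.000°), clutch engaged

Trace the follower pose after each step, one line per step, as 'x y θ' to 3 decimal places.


32.500 -26.000 -86.000
45.000 -16.000 -219.000
50.500 -38.000 -260.000
59.500 -43.000 -437.000
59.500 -43.000 -437.000
59.500 -43.000 -437.000
68.500 -58.000 -414.000

step 0: Δleader=(18.000, -10.000, -2.000°), engaged; cmd=(9.500, -11.000, -9.000°) → follower=(32.500, -26.000, -86.000°)
step 1: Δleader=(24.000, 11.000, -33.000°), engaged; cmd=(12.500, 10.000, -133.000°) → follower=(45.000, -16.000, -219.000°)
step 2: Δleader=(10.000, -21.000, -10.000°), engaged; cmd=(5.500, -22.000, -41.000°) → follower=(50.500, -38.000, -260.000°)
step 3: Δleader=(17.000, -4.000, -44.000°), engaged; cmd=(9.000, -5.000, -177.000°) → follower=(59.500, -43.000, -437.000°)
step 4: Δleader=(-25.000, 3.000, 13.000°), disengaged; cmd=(0,0,0) → follower holds at (59.500, -43.000, -437.000°)
step 5: Δleader=(0.000, 1.000, -1.000°), disengaged; cmd=(0,0,0) → follower holds at (59.500, -43.000, -437.000°)
step 6: Δleader=(17.000, -14.000, 6.000°), engaged; cmd=(9.000, -15.000, 23.000°) → follower=(68.500, -58.000, -414.000°)


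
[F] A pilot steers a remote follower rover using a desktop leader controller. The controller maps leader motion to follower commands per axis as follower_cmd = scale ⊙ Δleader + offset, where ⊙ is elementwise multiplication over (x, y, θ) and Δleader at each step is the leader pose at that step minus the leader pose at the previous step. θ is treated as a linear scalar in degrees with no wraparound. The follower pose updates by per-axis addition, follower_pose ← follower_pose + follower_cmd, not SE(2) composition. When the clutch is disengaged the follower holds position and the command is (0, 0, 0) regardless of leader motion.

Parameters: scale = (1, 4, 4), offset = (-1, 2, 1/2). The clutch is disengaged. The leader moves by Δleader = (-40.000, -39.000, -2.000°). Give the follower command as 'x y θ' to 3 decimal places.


clutch disengaged → follower holds; cmd = (0, 0, 0)

0.000 0.000 0.000


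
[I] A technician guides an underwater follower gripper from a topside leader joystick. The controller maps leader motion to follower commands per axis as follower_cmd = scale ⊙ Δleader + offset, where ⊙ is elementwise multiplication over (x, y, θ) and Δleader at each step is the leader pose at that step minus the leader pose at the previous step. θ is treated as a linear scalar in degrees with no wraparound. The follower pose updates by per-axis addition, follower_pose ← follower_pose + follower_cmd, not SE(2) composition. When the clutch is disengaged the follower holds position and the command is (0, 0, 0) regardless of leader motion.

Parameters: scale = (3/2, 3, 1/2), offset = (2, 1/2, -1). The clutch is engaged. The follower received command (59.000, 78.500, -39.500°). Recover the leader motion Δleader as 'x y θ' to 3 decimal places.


axis x: (59.000 − 2) / (3/2) = 38.000
axis y: (78.500 − 1/2) / (3) = 26.000
axis θ: (-39.500 − -1) / (1/2) = -77.000

38.000 26.000 -77.000


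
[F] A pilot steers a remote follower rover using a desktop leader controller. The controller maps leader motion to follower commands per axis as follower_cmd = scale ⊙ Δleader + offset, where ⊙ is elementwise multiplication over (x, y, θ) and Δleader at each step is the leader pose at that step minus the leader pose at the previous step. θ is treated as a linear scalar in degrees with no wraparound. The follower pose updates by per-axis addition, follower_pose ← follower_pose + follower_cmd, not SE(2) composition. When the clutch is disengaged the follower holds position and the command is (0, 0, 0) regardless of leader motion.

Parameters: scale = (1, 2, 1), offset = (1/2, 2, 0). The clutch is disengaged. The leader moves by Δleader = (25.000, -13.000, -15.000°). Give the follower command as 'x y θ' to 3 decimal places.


0.000 0.000 0.000

clutch disengaged → follower holds; cmd = (0, 0, 0)


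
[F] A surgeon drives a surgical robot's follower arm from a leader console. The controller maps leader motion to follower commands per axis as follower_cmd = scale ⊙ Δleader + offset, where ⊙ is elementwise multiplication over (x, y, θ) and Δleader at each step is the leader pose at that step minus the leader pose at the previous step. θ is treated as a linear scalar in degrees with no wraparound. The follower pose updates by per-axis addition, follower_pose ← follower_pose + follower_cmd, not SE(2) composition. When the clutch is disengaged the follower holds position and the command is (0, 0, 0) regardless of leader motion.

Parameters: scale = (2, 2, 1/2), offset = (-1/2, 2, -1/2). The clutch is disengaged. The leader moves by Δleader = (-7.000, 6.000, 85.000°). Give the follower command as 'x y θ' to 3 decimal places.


0.000 0.000 0.000

clutch disengaged → follower holds; cmd = (0, 0, 0)


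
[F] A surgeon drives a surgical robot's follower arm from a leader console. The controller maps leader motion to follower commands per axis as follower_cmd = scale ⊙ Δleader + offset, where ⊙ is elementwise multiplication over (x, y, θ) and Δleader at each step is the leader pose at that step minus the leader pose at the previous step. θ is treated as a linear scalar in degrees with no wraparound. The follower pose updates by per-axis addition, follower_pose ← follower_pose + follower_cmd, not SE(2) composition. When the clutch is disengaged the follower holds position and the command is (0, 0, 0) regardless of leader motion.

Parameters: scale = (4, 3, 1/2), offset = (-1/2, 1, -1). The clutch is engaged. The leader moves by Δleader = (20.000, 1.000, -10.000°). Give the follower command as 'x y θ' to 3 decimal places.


79.500 4.000 -6.000

axis x: 4·20.000 + -1/2 = 79.500
axis y: 3·1.000 + 1 = 4.000
axis θ: 1/2·-10.000 + -1 = -6.000


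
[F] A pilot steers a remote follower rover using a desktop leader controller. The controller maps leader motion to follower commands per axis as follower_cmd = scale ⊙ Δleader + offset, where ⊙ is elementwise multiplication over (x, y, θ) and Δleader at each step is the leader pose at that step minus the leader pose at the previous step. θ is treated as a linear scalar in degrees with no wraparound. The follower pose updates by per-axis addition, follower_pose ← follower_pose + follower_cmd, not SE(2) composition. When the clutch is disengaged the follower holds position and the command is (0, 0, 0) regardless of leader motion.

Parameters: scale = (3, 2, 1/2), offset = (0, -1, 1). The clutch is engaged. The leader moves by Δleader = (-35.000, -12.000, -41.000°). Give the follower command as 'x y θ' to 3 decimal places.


axis x: 3·-35.000 + 0 = -105.000
axis y: 2·-12.000 + -1 = -25.000
axis θ: 1/2·-41.000 + 1 = -19.500

-105.000 -25.000 -19.500


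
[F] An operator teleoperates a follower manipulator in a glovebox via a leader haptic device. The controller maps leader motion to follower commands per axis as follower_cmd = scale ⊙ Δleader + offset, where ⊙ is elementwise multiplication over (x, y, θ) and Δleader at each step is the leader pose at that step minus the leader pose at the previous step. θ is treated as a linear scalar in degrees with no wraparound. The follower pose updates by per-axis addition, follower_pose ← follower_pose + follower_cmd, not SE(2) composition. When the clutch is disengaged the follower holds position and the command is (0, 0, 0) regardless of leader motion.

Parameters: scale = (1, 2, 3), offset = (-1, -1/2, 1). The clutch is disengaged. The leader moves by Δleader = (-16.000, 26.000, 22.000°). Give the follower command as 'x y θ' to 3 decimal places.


clutch disengaged → follower holds; cmd = (0, 0, 0)

0.000 0.000 0.000


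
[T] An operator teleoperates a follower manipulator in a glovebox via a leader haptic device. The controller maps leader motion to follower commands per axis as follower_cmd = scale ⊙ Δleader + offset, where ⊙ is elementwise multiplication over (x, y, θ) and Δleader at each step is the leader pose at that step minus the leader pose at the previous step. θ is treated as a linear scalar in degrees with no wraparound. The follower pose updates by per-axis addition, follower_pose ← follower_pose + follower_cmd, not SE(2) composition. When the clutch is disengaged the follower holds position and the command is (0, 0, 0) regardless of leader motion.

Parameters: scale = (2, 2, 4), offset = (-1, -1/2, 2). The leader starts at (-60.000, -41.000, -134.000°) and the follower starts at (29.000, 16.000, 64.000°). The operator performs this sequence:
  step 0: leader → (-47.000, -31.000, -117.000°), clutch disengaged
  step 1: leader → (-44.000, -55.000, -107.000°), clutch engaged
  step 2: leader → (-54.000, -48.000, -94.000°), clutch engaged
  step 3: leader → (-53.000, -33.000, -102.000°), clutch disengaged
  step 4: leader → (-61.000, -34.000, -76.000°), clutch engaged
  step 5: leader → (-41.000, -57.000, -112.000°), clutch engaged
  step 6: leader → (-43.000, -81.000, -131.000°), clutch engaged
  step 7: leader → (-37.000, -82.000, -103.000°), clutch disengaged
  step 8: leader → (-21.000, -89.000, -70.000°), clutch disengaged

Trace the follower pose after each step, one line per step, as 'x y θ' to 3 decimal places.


29.000 16.000 64.000
34.000 -32.500 106.000
13.000 -19.000 160.000
13.000 -19.000 160.000
-4.000 -21.500 266.000
35.000 -68.000 124.000
30.000 -116.500 50.000
30.000 -116.500 50.000
30.000 -116.500 50.000

step 0: Δleader=(13.000, 10.000, 17.000°), disengaged; cmd=(0,0,0) → follower holds at (29.000, 16.000, 64.000°)
step 1: Δleader=(3.000, -24.000, 10.000°), engaged; cmd=(5.000, -48.500, 42.000°) → follower=(34.000, -32.500, 106.000°)
step 2: Δleader=(-10.000, 7.000, 13.000°), engaged; cmd=(-21.000, 13.500, 54.000°) → follower=(13.000, -19.000, 160.000°)
step 3: Δleader=(1.000, 15.000, -8.000°), disengaged; cmd=(0,0,0) → follower holds at (13.000, -19.000, 160.000°)
step 4: Δleader=(-8.000, -1.000, 26.000°), engaged; cmd=(-17.000, -2.500, 106.000°) → follower=(-4.000, -21.500, 266.000°)
step 5: Δleader=(20.000, -23.000, -36.000°), engaged; cmd=(39.000, -46.500, -142.000°) → follower=(35.000, -68.000, 124.000°)
step 6: Δleader=(-2.000, -24.000, -19.000°), engaged; cmd=(-5.000, -48.500, -74.000°) → follower=(30.000, -116.500, 50.000°)
step 7: Δleader=(6.000, -1.000, 28.000°), disengaged; cmd=(0,0,0) → follower holds at (30.000, -116.500, 50.000°)
step 8: Δleader=(16.000, -7.000, 33.000°), disengaged; cmd=(0,0,0) → follower holds at (30.000, -116.500, 50.000°)


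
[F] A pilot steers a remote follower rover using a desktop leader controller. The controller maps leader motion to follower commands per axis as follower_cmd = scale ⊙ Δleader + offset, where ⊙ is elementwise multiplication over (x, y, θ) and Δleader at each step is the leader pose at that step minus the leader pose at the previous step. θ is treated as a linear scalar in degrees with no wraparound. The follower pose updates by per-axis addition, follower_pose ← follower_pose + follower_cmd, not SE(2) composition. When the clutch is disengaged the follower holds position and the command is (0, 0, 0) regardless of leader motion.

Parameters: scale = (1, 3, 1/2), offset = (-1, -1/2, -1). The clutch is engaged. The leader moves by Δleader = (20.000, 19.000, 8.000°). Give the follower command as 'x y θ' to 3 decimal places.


axis x: 1·20.000 + -1 = 19.000
axis y: 3·19.000 + -1/2 = 56.500
axis θ: 1/2·8.000 + -1 = 3.000

19.000 56.500 3.000


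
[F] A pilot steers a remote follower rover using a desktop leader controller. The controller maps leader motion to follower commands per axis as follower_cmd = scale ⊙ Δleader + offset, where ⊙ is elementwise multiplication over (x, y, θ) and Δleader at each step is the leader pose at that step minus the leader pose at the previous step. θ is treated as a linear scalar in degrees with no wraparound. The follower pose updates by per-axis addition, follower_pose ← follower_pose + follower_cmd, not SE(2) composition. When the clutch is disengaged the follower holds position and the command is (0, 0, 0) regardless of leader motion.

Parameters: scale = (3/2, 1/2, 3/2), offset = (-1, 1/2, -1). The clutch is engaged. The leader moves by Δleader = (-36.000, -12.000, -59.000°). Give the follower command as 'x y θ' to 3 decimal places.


-55.000 -5.500 -89.500

axis x: 3/2·-36.000 + -1 = -55.000
axis y: 1/2·-12.000 + 1/2 = -5.500
axis θ: 3/2·-59.000 + -1 = -89.500


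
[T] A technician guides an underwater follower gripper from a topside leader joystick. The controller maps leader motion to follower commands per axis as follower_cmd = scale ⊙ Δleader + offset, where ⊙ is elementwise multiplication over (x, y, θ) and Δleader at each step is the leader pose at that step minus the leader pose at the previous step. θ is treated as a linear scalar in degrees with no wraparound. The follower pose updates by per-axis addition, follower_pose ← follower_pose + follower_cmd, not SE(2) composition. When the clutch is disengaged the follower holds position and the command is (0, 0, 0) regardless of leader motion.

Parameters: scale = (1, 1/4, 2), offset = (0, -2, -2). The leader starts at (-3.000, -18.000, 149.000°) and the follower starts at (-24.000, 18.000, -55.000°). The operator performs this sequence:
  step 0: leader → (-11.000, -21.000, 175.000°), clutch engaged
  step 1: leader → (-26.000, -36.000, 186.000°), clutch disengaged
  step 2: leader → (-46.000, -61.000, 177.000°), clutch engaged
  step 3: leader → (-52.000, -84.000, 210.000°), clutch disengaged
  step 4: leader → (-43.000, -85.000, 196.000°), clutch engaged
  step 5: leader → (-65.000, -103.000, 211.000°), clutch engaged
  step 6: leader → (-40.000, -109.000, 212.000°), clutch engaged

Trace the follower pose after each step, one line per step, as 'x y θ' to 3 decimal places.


-32.000 15.250 -5.000
-32.000 15.250 -5.000
-52.000 7.000 -25.000
-52.000 7.000 -25.000
-43.000 4.750 -55.000
-65.000 -1.750 -27.000
-40.000 -5.250 -27.000

step 0: Δleader=(-8.000, -3.000, 26.000°), engaged; cmd=(-8.000, -2.750, 50.000°) → follower=(-32.000, 15.250, -5.000°)
step 1: Δleader=(-15.000, -15.000, 11.000°), disengaged; cmd=(0,0,0) → follower holds at (-32.000, 15.250, -5.000°)
step 2: Δleader=(-20.000, -25.000, -9.000°), engaged; cmd=(-20.000, -8.250, -20.000°) → follower=(-52.000, 7.000, -25.000°)
step 3: Δleader=(-6.000, -23.000, 33.000°), disengaged; cmd=(0,0,0) → follower holds at (-52.000, 7.000, -25.000°)
step 4: Δleader=(9.000, -1.000, -14.000°), engaged; cmd=(9.000, -2.250, -30.000°) → follower=(-43.000, 4.750, -55.000°)
step 5: Δleader=(-22.000, -18.000, 15.000°), engaged; cmd=(-22.000, -6.500, 28.000°) → follower=(-65.000, -1.750, -27.000°)
step 6: Δleader=(25.000, -6.000, 1.000°), engaged; cmd=(25.000, -3.500, 0.000°) → follower=(-40.000, -5.250, -27.000°)


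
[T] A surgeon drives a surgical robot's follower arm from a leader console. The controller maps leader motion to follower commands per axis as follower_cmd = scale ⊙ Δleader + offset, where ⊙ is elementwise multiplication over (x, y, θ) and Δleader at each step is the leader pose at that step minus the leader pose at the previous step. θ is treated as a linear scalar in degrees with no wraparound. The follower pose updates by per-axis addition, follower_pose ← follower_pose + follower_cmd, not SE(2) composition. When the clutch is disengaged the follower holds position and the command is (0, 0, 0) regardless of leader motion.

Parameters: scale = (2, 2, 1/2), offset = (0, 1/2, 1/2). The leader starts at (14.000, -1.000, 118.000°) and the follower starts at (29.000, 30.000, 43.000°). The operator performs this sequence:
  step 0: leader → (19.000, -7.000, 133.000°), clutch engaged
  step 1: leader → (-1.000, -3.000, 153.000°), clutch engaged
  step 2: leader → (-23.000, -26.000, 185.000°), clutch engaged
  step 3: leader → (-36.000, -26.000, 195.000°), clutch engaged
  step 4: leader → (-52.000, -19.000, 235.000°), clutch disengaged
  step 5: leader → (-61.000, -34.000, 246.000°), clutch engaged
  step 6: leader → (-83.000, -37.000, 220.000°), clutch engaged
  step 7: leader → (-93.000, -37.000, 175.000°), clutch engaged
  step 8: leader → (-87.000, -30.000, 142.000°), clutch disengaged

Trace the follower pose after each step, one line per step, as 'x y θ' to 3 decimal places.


39.000 18.500 51.000
-1.000 27.000 61.500
-45.000 -18.500 78.000
-71.000 -18.000 83.500
-71.000 -18.000 83.500
-89.000 -47.500 89.500
-133.000 -53.000 77.000
-153.000 -52.500 55.000
-153.000 -52.500 55.000

step 0: Δleader=(5.000, -6.000, 15.000°), engaged; cmd=(10.000, -11.500, 8.000°) → follower=(39.000, 18.500, 51.000°)
step 1: Δleader=(-20.000, 4.000, 20.000°), engaged; cmd=(-40.000, 8.500, 10.500°) → follower=(-1.000, 27.000, 61.500°)
step 2: Δleader=(-22.000, -23.000, 32.000°), engaged; cmd=(-44.000, -45.500, 16.500°) → follower=(-45.000, -18.500, 78.000°)
step 3: Δleader=(-13.000, 0.000, 10.000°), engaged; cmd=(-26.000, 0.500, 5.500°) → follower=(-71.000, -18.000, 83.500°)
step 4: Δleader=(-16.000, 7.000, 40.000°), disengaged; cmd=(0,0,0) → follower holds at (-71.000, -18.000, 83.500°)
step 5: Δleader=(-9.000, -15.000, 11.000°), engaged; cmd=(-18.000, -29.500, 6.000°) → follower=(-89.000, -47.500, 89.500°)
step 6: Δleader=(-22.000, -3.000, -26.000°), engaged; cmd=(-44.000, -5.500, -12.500°) → follower=(-133.000, -53.000, 77.000°)
step 7: Δleader=(-10.000, 0.000, -45.000°), engaged; cmd=(-20.000, 0.500, -22.000°) → follower=(-153.000, -52.500, 55.000°)
step 8: Δleader=(6.000, 7.000, -33.000°), disengaged; cmd=(0,0,0) → follower holds at (-153.000, -52.500, 55.000°)


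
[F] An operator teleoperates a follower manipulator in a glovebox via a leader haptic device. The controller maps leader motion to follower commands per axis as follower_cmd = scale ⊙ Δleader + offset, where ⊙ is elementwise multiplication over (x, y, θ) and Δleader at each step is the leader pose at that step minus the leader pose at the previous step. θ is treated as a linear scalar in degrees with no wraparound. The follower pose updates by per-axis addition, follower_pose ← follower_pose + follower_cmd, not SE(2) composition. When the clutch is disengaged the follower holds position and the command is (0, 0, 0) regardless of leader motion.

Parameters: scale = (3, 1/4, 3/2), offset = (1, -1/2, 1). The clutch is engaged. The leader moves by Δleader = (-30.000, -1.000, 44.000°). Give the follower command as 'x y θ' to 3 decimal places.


-89.000 -0.750 67.000

axis x: 3·-30.000 + 1 = -89.000
axis y: 1/4·-1.000 + -1/2 = -0.750
axis θ: 3/2·44.000 + 1 = 67.000


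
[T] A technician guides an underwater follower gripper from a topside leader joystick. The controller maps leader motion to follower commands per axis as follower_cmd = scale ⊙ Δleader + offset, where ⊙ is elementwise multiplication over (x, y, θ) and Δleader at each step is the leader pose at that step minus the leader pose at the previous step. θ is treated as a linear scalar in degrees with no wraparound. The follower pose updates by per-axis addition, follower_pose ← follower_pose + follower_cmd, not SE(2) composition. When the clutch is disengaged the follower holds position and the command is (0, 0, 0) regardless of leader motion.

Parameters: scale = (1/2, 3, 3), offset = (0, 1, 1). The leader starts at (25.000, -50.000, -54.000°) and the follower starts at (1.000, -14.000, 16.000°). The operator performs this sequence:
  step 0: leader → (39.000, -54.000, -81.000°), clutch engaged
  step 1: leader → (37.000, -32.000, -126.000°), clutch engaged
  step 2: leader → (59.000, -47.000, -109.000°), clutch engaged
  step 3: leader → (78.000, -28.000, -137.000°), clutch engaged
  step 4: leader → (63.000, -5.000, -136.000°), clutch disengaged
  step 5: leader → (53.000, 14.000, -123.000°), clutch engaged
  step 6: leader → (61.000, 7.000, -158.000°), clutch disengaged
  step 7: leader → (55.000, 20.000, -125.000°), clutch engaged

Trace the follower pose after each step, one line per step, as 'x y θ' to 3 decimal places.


step 0: Δleader=(14.000, -4.000, -27.000°), engaged; cmd=(7.000, -11.000, -80.000°) → follower=(8.000, -25.000, -64.000°)
step 1: Δleader=(-2.000, 22.000, -45.000°), engaged; cmd=(-1.000, 67.000, -134.000°) → follower=(7.000, 42.000, -198.000°)
step 2: Δleader=(22.000, -15.000, 17.000°), engaged; cmd=(11.000, -44.000, 52.000°) → follower=(18.000, -2.000, -146.000°)
step 3: Δleader=(19.000, 19.000, -28.000°), engaged; cmd=(9.500, 58.000, -83.000°) → follower=(27.500, 56.000, -229.000°)
step 4: Δleader=(-15.000, 23.000, 1.000°), disengaged; cmd=(0,0,0) → follower holds at (27.500, 56.000, -229.000°)
step 5: Δleader=(-10.000, 19.000, 13.000°), engaged; cmd=(-5.000, 58.000, 40.000°) → follower=(22.500, 114.000, -189.000°)
step 6: Δleader=(8.000, -7.000, -35.000°), disengaged; cmd=(0,0,0) → follower holds at (22.500, 114.000, -189.000°)
step 7: Δleader=(-6.000, 13.000, 33.000°), engaged; cmd=(-3.000, 40.000, 100.000°) → follower=(19.500, 154.000, -89.000°)

8.000 -25.000 -64.000
7.000 42.000 -198.000
18.000 -2.000 -146.000
27.500 56.000 -229.000
27.500 56.000 -229.000
22.500 114.000 -189.000
22.500 114.000 -189.000
19.500 154.000 -89.000


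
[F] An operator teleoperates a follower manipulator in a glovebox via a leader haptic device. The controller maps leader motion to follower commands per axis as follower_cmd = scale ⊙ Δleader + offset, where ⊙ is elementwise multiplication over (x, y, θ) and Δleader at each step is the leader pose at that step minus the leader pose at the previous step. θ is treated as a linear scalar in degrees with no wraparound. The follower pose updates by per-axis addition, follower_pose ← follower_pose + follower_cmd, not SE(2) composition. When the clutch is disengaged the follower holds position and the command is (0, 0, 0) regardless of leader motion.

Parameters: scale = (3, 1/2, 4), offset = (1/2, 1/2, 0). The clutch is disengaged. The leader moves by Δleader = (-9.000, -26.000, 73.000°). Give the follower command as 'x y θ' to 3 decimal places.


0.000 0.000 0.000

clutch disengaged → follower holds; cmd = (0, 0, 0)


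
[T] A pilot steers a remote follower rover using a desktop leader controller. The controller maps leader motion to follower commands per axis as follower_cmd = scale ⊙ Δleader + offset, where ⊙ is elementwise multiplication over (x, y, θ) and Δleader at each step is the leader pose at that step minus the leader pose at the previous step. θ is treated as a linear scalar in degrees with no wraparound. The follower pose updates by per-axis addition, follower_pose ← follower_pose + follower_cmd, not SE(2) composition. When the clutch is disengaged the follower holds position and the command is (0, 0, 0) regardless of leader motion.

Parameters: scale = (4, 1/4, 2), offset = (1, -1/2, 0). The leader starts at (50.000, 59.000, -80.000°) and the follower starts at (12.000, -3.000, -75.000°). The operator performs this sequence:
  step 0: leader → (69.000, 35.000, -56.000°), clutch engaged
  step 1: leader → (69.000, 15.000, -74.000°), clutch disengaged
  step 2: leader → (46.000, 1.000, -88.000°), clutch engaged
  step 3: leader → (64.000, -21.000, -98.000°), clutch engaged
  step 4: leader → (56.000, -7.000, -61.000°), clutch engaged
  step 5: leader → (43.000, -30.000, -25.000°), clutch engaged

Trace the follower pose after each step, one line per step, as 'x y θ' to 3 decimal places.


89.000 -9.500 -27.000
89.000 -9.500 -27.000
-2.000 -13.500 -55.000
71.000 -19.500 -75.000
40.000 -16.500 -1.000
-11.000 -22.750 71.000

step 0: Δleader=(19.000, -24.000, 24.000°), engaged; cmd=(77.000, -6.500, 48.000°) → follower=(89.000, -9.500, -27.000°)
step 1: Δleader=(0.000, -20.000, -18.000°), disengaged; cmd=(0,0,0) → follower holds at (89.000, -9.500, -27.000°)
step 2: Δleader=(-23.000, -14.000, -14.000°), engaged; cmd=(-91.000, -4.000, -28.000°) → follower=(-2.000, -13.500, -55.000°)
step 3: Δleader=(18.000, -22.000, -10.000°), engaged; cmd=(73.000, -6.000, -20.000°) → follower=(71.000, -19.500, -75.000°)
step 4: Δleader=(-8.000, 14.000, 37.000°), engaged; cmd=(-31.000, 3.000, 74.000°) → follower=(40.000, -16.500, -1.000°)
step 5: Δleader=(-13.000, -23.000, 36.000°), engaged; cmd=(-51.000, -6.250, 72.000°) → follower=(-11.000, -22.750, 71.000°)


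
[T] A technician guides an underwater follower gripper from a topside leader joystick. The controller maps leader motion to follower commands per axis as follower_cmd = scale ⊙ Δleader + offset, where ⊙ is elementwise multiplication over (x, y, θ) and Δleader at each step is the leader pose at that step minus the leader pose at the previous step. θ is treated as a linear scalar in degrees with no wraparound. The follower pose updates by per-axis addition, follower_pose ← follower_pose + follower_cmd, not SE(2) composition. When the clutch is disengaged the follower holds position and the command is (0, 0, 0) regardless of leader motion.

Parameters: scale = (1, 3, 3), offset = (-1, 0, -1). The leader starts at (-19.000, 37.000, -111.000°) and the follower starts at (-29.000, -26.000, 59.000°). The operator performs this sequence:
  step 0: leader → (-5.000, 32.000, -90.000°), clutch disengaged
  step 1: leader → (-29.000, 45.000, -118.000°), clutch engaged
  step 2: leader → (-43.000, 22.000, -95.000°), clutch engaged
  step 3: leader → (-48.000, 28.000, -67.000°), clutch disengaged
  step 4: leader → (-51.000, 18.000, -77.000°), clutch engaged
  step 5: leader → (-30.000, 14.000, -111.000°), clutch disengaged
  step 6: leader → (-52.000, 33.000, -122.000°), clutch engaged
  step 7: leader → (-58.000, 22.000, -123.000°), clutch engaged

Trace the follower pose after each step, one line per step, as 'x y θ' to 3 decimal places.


-29.000 -26.000 59.000
-54.000 13.000 -26.000
-69.000 -56.000 42.000
-69.000 -56.000 42.000
-73.000 -86.000 11.000
-73.000 -86.000 11.000
-96.000 -29.000 -23.000
-103.000 -62.000 -27.000

step 0: Δleader=(14.000, -5.000, 21.000°), disengaged; cmd=(0,0,0) → follower holds at (-29.000, -26.000, 59.000°)
step 1: Δleader=(-24.000, 13.000, -28.000°), engaged; cmd=(-25.000, 39.000, -85.000°) → follower=(-54.000, 13.000, -26.000°)
step 2: Δleader=(-14.000, -23.000, 23.000°), engaged; cmd=(-15.000, -69.000, 68.000°) → follower=(-69.000, -56.000, 42.000°)
step 3: Δleader=(-5.000, 6.000, 28.000°), disengaged; cmd=(0,0,0) → follower holds at (-69.000, -56.000, 42.000°)
step 4: Δleader=(-3.000, -10.000, -10.000°), engaged; cmd=(-4.000, -30.000, -31.000°) → follower=(-73.000, -86.000, 11.000°)
step 5: Δleader=(21.000, -4.000, -34.000°), disengaged; cmd=(0,0,0) → follower holds at (-73.000, -86.000, 11.000°)
step 6: Δleader=(-22.000, 19.000, -11.000°), engaged; cmd=(-23.000, 57.000, -34.000°) → follower=(-96.000, -29.000, -23.000°)
step 7: Δleader=(-6.000, -11.000, -1.000°), engaged; cmd=(-7.000, -33.000, -4.000°) → follower=(-103.000, -62.000, -27.000°)


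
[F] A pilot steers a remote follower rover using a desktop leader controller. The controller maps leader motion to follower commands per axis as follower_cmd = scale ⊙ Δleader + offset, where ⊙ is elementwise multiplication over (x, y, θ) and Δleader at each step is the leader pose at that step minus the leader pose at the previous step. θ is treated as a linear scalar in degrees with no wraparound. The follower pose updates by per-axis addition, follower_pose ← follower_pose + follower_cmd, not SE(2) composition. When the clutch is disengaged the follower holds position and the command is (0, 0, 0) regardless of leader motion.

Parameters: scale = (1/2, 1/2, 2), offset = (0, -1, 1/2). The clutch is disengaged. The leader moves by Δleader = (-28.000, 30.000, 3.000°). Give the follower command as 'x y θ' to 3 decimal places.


0.000 0.000 0.000

clutch disengaged → follower holds; cmd = (0, 0, 0)


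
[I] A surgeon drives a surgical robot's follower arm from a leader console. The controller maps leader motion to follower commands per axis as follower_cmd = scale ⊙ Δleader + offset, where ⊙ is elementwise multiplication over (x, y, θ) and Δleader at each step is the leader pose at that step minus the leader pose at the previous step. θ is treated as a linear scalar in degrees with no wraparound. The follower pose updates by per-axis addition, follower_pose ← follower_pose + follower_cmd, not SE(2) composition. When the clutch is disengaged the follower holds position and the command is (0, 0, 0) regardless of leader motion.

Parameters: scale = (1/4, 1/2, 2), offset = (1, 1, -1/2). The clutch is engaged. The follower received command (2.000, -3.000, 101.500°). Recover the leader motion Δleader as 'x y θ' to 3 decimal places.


4.000 -8.000 51.000

axis x: (2.000 − 1) / (1/4) = 4.000
axis y: (-3.000 − 1) / (1/2) = -8.000
axis θ: (101.500 − -1/2) / (2) = 51.000


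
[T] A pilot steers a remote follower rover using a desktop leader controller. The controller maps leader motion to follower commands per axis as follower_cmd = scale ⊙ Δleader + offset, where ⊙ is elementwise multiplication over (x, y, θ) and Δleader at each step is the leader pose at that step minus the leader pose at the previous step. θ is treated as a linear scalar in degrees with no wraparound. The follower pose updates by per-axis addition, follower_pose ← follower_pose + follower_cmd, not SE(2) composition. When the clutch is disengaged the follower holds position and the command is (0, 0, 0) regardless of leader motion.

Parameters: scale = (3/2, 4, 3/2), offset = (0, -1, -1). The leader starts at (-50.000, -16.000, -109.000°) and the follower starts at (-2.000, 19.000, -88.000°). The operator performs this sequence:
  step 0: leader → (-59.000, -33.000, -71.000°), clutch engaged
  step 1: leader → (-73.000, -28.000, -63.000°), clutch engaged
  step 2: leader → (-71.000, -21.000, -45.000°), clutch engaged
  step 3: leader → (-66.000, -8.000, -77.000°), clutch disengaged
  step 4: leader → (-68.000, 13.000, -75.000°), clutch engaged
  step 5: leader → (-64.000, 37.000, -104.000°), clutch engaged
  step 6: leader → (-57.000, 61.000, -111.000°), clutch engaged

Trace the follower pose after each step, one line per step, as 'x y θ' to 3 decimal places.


step 0: Δleader=(-9.000, -17.000, 38.000°), engaged; cmd=(-13.500, -69.000, 56.000°) → follower=(-15.500, -50.000, -32.000°)
step 1: Δleader=(-14.000, 5.000, 8.000°), engaged; cmd=(-21.000, 19.000, 11.000°) → follower=(-36.500, -31.000, -21.000°)
step 2: Δleader=(2.000, 7.000, 18.000°), engaged; cmd=(3.000, 27.000, 26.000°) → follower=(-33.500, -4.000, 5.000°)
step 3: Δleader=(5.000, 13.000, -32.000°), disengaged; cmd=(0,0,0) → follower holds at (-33.500, -4.000, 5.000°)
step 4: Δleader=(-2.000, 21.000, 2.000°), engaged; cmd=(-3.000, 83.000, 2.000°) → follower=(-36.500, 79.000, 7.000°)
step 5: Δleader=(4.000, 24.000, -29.000°), engaged; cmd=(6.000, 95.000, -44.500°) → follower=(-30.500, 174.000, -37.500°)
step 6: Δleader=(7.000, 24.000, -7.000°), engaged; cmd=(10.500, 95.000, -11.500°) → follower=(-20.000, 269.000, -49.000°)

-15.500 -50.000 -32.000
-36.500 -31.000 -21.000
-33.500 -4.000 5.000
-33.500 -4.000 5.000
-36.500 79.000 7.000
-30.500 174.000 -37.500
-20.000 269.000 -49.000


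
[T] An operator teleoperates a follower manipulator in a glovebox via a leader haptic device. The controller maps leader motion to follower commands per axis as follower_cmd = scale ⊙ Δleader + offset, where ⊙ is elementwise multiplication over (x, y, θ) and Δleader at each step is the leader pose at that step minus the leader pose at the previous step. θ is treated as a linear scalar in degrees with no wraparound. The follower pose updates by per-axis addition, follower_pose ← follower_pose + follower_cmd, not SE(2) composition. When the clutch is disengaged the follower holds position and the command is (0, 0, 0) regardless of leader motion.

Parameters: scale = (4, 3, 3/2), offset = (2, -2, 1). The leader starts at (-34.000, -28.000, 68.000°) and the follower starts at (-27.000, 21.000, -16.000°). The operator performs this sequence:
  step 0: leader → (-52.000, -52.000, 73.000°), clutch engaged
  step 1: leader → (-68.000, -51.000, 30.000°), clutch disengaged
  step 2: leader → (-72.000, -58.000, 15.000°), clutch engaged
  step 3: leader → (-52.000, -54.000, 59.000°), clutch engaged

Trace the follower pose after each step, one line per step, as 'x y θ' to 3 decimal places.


step 0: Δleader=(-18.000, -24.000, 5.000°), engaged; cmd=(-70.000, -74.000, 8.500°) → follower=(-97.000, -53.000, -7.500°)
step 1: Δleader=(-16.000, 1.000, -43.000°), disengaged; cmd=(0,0,0) → follower holds at (-97.000, -53.000, -7.500°)
step 2: Δleader=(-4.000, -7.000, -15.000°), engaged; cmd=(-14.000, -23.000, -21.500°) → follower=(-111.000, -76.000, -29.000°)
step 3: Δleader=(20.000, 4.000, 44.000°), engaged; cmd=(82.000, 10.000, 67.000°) → follower=(-29.000, -66.000, 38.000°)

-97.000 -53.000 -7.500
-97.000 -53.000 -7.500
-111.000 -76.000 -29.000
-29.000 -66.000 38.000


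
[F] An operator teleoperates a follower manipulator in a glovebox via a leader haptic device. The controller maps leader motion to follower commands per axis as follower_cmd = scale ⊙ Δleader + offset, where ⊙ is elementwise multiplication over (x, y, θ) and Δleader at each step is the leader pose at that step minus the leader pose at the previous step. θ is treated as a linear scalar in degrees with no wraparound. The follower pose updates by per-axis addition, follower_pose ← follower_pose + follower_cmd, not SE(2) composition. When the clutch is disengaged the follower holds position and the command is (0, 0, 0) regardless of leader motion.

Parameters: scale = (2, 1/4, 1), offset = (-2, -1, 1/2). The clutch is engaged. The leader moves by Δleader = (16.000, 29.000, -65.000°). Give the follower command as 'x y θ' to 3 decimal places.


axis x: 2·16.000 + -2 = 30.000
axis y: 1/4·29.000 + -1 = 6.250
axis θ: 1·-65.000 + 1/2 = -64.500

30.000 6.250 -64.500


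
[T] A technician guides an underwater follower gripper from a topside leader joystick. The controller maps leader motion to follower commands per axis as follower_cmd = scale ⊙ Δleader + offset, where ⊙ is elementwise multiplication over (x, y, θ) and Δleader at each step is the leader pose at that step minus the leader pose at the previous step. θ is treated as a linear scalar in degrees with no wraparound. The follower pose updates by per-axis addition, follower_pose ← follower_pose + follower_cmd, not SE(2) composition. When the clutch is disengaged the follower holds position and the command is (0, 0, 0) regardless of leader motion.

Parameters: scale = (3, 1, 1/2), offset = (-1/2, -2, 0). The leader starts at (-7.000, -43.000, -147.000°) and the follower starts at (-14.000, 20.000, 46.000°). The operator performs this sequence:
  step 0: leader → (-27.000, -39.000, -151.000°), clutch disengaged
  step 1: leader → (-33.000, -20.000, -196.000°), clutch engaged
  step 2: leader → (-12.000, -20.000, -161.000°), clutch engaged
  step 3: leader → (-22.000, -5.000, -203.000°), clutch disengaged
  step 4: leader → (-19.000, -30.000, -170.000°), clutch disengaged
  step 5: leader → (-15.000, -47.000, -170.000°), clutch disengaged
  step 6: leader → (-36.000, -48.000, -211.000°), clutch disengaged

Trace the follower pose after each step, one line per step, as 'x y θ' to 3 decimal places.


-14.000 20.000 46.000
-32.500 37.000 23.500
30.000 35.000 41.000
30.000 35.000 41.000
30.000 35.000 41.000
30.000 35.000 41.000
30.000 35.000 41.000

step 0: Δleader=(-20.000, 4.000, -4.000°), disengaged; cmd=(0,0,0) → follower holds at (-14.000, 20.000, 46.000°)
step 1: Δleader=(-6.000, 19.000, -45.000°), engaged; cmd=(-18.500, 17.000, -22.500°) → follower=(-32.500, 37.000, 23.500°)
step 2: Δleader=(21.000, 0.000, 35.000°), engaged; cmd=(62.500, -2.000, 17.500°) → follower=(30.000, 35.000, 41.000°)
step 3: Δleader=(-10.000, 15.000, -42.000°), disengaged; cmd=(0,0,0) → follower holds at (30.000, 35.000, 41.000°)
step 4: Δleader=(3.000, -25.000, 33.000°), disengaged; cmd=(0,0,0) → follower holds at (30.000, 35.000, 41.000°)
step 5: Δleader=(4.000, -17.000, 0.000°), disengaged; cmd=(0,0,0) → follower holds at (30.000, 35.000, 41.000°)
step 6: Δleader=(-21.000, -1.000, -41.000°), disengaged; cmd=(0,0,0) → follower holds at (30.000, 35.000, 41.000°)
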